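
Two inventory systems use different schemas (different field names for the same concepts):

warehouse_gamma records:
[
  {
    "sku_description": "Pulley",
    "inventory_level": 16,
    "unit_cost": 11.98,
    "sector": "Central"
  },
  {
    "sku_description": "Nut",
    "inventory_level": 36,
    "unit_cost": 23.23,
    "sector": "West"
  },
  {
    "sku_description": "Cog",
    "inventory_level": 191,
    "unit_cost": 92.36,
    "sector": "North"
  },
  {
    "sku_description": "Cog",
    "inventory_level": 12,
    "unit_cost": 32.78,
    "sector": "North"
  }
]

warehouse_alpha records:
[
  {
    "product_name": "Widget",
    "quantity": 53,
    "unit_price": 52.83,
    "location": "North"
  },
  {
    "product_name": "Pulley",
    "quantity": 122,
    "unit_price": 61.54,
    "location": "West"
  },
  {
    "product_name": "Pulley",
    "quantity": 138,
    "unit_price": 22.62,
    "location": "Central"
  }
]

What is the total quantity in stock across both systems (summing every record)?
568

To reconcile these schemas, identify the field holding the quantity in stock in each system:
1. In warehouse_gamma it is "inventory_level"
2. In warehouse_alpha it is "quantity"

From warehouse_gamma: 16 + 36 + 191 + 12 = 255
From warehouse_alpha: 53 + 122 + 138 = 313

Total: 255 + 313 = 568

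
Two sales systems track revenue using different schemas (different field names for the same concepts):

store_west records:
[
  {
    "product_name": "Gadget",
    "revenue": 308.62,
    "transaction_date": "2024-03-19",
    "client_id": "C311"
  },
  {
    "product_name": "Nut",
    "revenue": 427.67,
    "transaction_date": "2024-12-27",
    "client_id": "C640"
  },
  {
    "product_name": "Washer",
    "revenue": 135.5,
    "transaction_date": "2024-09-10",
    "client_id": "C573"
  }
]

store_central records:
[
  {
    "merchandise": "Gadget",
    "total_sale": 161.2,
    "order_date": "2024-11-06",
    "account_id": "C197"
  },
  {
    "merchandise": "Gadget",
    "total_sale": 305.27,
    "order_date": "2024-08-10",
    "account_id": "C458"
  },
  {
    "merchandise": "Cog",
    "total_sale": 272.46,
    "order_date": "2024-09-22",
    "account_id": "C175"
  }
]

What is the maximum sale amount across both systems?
427.67

Reconcile: "revenue" (store_west) = "total_sale" (store_central) = sale amount

Maximum in store_west: 427.67
Maximum in store_central: 305.27

Overall maximum: max(427.67, 305.27) = 427.67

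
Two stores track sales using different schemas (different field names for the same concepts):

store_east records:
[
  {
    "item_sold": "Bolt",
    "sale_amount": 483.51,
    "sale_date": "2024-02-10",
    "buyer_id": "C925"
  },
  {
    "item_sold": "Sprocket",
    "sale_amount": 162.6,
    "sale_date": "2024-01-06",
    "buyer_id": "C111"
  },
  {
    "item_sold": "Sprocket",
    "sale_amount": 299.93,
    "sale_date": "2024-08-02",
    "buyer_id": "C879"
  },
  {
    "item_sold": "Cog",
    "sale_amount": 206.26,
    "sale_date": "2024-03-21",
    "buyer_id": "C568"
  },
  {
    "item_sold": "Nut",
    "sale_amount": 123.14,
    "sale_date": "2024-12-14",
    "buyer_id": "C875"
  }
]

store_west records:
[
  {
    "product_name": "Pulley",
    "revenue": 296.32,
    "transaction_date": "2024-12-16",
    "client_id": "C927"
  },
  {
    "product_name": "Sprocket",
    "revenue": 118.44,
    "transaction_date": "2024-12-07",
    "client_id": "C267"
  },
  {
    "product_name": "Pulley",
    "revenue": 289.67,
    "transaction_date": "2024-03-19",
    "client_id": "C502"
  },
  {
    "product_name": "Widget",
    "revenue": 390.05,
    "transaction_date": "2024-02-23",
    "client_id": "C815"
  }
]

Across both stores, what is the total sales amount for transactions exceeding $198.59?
1965.74

Schema mapping: "sale_amount" (store_east) = "revenue" (store_west) = sale amount

Sum of sales > $198.59 in store_east: 989.7
Sum of sales > $198.59 in store_west: 976.04

Total: 989.7 + 976.04 = 1965.74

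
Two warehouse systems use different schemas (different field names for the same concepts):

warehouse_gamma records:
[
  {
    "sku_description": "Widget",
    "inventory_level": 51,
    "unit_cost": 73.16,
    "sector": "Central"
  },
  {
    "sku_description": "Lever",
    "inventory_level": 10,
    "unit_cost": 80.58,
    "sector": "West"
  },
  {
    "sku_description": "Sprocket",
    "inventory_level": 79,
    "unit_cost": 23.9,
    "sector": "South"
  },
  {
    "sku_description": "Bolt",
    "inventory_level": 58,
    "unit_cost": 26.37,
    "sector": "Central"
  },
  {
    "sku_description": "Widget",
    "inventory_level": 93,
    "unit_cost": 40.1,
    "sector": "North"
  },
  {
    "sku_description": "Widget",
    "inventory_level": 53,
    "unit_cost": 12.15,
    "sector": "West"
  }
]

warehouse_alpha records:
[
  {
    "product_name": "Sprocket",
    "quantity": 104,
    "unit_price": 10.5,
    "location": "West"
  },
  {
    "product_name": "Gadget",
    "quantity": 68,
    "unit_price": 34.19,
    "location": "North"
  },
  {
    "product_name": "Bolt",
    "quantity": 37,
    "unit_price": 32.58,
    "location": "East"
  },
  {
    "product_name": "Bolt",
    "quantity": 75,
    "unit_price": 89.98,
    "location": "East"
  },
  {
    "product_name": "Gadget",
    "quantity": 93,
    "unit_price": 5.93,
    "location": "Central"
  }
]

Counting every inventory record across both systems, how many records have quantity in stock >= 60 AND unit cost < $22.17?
2

Schema mappings:
- "inventory_level" (warehouse_gamma) = "quantity" (warehouse_alpha) = quantity
- "unit_cost" (warehouse_gamma) = "unit_price" (warehouse_alpha) = unit cost

Records meeting both conditions in warehouse_gamma: 0
Records meeting both conditions in warehouse_alpha: 2

Total: 0 + 2 = 2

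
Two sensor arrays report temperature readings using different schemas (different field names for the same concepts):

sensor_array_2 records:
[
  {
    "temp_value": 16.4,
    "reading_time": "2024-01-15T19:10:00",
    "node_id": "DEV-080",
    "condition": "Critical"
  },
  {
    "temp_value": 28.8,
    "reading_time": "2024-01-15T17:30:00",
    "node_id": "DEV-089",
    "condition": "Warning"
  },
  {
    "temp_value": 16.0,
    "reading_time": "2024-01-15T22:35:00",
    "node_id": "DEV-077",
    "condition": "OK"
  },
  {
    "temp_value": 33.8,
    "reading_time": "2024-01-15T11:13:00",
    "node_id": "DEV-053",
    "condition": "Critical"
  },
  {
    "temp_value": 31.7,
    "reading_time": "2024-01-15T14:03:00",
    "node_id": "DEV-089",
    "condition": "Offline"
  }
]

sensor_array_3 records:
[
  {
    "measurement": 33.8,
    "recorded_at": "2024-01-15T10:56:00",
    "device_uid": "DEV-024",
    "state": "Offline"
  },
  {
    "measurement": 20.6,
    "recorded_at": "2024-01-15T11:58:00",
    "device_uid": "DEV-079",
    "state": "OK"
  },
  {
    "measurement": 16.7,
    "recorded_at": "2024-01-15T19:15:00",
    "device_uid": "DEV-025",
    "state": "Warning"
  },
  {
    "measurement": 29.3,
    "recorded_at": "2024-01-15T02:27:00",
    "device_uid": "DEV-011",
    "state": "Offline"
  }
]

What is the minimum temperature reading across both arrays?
16.0

Schema mapping: "temp_value" (sensor_array_2) = "measurement" (sensor_array_3) = temperature reading

Minimum in sensor_array_2: 16.0
Minimum in sensor_array_3: 16.7

Overall minimum: min(16.0, 16.7) = 16.0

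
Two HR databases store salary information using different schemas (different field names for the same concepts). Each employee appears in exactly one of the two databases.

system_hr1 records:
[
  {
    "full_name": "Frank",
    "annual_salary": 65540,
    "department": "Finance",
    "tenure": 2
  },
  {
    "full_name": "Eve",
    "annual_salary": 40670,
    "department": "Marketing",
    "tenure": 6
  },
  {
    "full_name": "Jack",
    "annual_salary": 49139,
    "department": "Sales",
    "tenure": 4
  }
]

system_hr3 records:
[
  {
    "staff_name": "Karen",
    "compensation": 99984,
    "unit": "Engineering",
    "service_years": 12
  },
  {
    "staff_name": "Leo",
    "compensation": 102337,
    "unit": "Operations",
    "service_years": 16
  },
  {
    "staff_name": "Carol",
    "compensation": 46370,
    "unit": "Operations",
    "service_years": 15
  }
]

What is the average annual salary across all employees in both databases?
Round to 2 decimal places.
67340.00

Schema mapping: "annual_salary" (system_hr1) = "compensation" (system_hr3) = annual salary

All salaries: [65540, 40670, 49139, 99984, 102337, 46370]
Sum: 404040
Count: 6
Average: 404040 / 6 = 67340.00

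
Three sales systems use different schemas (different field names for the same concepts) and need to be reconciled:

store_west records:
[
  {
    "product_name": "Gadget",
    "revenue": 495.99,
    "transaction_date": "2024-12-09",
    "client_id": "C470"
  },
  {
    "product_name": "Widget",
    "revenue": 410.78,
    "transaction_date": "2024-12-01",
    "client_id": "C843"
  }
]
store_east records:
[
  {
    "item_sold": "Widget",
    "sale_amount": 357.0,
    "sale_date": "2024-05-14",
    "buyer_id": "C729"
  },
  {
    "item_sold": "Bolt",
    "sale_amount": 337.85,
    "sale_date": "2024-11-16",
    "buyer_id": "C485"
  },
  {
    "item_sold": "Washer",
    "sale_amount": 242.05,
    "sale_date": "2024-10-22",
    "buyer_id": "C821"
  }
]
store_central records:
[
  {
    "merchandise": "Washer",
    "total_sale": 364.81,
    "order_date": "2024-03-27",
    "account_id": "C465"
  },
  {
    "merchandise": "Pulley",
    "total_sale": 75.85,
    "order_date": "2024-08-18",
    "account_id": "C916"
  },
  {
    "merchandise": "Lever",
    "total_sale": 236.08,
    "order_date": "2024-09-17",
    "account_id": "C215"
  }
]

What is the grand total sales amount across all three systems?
2520.41

Schema reconciliation - all amount fields map to sale amount:

store_west (revenue): 906.77
store_east (sale_amount): 936.9
store_central (total_sale): 676.74

Grand total: 2520.41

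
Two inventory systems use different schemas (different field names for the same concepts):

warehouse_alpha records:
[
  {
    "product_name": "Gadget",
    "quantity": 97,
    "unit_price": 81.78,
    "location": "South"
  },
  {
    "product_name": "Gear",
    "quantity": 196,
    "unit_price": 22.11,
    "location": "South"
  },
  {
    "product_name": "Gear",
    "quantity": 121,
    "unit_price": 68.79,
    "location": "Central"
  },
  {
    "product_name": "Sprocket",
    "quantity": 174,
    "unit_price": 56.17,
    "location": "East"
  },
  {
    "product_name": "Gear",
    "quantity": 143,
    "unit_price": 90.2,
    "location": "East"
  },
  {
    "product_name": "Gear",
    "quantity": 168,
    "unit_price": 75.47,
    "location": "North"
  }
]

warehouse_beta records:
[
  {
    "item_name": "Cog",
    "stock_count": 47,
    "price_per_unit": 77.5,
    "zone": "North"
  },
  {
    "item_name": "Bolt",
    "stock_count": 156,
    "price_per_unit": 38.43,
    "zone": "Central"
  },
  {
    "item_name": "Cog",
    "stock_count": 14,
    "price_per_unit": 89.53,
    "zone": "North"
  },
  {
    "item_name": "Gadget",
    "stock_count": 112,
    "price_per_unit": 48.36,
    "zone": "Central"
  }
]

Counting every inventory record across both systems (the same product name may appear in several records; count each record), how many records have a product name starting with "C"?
2

Schema mapping: "product_name" (warehouse_alpha) = "item_name" (warehouse_beta) = product name

Records with product name starting with "C" in warehouse_alpha: 0
Records with product name starting with "C" in warehouse_beta: 2

Total: 0 + 2 = 2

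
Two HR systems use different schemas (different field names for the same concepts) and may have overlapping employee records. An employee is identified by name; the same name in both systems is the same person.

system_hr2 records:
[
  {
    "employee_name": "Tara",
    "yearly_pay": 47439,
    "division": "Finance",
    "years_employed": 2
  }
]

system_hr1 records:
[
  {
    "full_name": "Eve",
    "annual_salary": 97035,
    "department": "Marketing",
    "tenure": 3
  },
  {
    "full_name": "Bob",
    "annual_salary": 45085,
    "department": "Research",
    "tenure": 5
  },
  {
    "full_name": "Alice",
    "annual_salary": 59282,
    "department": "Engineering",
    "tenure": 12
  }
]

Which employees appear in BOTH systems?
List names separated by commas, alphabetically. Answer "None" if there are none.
None

Schema mapping: "employee_name" (system_hr2) = "full_name" (system_hr1) = employee name

Names in system_hr2: ['Tara']
Names in system_hr1: ['Alice', 'Bob', 'Eve']

Intersection: None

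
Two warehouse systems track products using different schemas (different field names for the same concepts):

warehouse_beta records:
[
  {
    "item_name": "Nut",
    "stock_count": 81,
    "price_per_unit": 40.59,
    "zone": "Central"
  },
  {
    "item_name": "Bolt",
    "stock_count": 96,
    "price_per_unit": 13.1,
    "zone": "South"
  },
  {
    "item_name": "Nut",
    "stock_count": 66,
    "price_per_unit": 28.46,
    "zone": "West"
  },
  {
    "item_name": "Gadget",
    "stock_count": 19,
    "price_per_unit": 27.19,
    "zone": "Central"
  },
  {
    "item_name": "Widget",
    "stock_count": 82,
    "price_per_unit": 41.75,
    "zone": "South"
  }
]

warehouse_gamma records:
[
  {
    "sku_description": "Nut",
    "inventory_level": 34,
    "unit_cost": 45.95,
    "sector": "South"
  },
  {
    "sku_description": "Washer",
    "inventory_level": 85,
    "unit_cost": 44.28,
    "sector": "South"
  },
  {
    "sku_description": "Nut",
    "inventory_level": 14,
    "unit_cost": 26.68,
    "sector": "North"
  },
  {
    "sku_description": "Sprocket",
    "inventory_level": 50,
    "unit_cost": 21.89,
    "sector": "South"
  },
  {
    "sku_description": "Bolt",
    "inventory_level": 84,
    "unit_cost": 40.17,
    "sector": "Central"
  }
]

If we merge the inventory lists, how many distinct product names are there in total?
6

Schema mapping: "item_name" (warehouse_beta) = "sku_description" (warehouse_gamma) = product name

Products in warehouse_beta: ['Bolt', 'Gadget', 'Nut', 'Widget']
Products in warehouse_gamma: ['Bolt', 'Nut', 'Sprocket', 'Washer']

Union (unique products): ['Bolt', 'Gadget', 'Nut', 'Sprocket', 'Washer', 'Widget']
Count: 6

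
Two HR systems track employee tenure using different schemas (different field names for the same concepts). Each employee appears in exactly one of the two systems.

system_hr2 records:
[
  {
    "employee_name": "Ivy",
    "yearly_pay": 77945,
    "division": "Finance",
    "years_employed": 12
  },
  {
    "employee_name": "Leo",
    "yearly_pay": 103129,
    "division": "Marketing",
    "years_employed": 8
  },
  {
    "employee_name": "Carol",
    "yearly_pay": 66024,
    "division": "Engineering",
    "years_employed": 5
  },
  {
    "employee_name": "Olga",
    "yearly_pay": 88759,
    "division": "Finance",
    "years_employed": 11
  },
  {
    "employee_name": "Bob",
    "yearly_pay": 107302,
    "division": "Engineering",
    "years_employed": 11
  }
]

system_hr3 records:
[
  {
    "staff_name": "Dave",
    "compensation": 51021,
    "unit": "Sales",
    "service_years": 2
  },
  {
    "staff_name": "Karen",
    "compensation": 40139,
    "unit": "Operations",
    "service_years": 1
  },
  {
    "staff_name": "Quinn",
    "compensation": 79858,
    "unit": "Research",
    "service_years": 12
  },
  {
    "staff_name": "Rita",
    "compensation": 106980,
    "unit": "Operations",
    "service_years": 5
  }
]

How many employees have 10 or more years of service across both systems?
4

Reconcile schemas: "years_employed" (system_hr2) = "service_years" (system_hr3) = years of service

From system_hr2: 3 employees with >= 10 years
From system_hr3: 1 employees with >= 10 years

Total: 3 + 1 = 4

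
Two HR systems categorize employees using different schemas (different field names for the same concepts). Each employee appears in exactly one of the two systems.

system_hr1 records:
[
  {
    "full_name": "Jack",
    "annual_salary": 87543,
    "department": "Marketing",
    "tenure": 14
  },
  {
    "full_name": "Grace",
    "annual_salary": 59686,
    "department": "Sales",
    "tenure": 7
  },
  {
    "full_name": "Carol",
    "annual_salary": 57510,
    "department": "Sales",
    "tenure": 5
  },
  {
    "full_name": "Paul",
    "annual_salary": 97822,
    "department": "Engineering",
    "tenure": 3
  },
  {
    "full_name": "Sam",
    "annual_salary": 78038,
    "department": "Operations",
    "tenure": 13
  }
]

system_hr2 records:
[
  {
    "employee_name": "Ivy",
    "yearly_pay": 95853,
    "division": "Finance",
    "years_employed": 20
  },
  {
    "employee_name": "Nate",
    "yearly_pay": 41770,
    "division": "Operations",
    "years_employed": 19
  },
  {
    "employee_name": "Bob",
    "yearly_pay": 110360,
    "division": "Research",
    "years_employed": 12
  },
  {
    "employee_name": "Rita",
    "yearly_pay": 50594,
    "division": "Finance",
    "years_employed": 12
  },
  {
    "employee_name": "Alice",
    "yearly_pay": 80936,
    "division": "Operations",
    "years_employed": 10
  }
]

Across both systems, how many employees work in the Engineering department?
1

Schema mapping: "department" (system_hr1) = "division" (system_hr2) = department

Engineering employees in system_hr1: 1
Engineering employees in system_hr2: 0

Total in Engineering: 1 + 0 = 1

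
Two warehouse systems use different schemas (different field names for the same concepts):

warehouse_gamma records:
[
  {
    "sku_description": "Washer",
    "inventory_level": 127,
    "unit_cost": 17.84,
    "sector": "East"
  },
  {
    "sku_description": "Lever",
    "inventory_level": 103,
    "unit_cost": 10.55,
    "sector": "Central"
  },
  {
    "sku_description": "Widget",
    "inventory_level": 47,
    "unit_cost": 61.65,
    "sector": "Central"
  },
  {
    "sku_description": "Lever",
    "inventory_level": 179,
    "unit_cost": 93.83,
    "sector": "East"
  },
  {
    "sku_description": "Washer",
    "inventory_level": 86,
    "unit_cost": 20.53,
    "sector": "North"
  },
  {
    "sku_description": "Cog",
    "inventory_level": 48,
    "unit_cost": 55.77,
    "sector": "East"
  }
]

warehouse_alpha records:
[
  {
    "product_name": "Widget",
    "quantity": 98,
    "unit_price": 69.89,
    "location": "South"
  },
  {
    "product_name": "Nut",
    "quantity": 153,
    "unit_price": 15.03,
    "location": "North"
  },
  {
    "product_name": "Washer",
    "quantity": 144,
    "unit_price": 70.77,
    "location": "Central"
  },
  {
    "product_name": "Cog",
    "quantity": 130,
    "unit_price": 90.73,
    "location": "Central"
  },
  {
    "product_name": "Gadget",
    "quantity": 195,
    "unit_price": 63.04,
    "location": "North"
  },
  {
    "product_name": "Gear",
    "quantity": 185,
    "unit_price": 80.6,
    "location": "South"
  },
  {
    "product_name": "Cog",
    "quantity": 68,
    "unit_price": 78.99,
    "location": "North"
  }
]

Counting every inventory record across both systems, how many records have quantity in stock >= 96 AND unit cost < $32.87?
3

Schema mappings:
- "inventory_level" (warehouse_gamma) = "quantity" (warehouse_alpha) = quantity
- "unit_cost" (warehouse_gamma) = "unit_price" (warehouse_alpha) = unit cost

Records meeting both conditions in warehouse_gamma: 2
Records meeting both conditions in warehouse_alpha: 1

Total: 2 + 1 = 3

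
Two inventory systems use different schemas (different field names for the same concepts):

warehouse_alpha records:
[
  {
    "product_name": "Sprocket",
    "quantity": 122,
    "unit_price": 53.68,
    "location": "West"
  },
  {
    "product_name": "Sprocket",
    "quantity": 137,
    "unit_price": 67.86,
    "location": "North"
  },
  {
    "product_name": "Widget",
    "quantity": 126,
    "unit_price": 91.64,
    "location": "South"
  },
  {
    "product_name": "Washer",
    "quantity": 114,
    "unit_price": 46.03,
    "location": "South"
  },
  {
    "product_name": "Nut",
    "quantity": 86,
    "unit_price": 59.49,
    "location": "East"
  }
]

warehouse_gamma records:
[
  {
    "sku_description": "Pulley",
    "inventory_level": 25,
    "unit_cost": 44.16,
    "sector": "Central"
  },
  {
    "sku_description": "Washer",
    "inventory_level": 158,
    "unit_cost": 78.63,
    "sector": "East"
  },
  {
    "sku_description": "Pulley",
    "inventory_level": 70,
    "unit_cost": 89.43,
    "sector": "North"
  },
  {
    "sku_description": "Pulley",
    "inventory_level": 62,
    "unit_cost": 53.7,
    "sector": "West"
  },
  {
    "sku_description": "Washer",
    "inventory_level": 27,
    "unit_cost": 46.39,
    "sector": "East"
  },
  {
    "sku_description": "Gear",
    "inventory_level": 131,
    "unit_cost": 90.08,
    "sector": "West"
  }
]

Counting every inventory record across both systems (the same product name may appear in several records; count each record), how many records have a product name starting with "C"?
0

Schema mapping: "product_name" (warehouse_alpha) = "sku_description" (warehouse_gamma) = product name

Records with product name starting with "C" in warehouse_alpha: 0
Records with product name starting with "C" in warehouse_gamma: 0

Total: 0 + 0 = 0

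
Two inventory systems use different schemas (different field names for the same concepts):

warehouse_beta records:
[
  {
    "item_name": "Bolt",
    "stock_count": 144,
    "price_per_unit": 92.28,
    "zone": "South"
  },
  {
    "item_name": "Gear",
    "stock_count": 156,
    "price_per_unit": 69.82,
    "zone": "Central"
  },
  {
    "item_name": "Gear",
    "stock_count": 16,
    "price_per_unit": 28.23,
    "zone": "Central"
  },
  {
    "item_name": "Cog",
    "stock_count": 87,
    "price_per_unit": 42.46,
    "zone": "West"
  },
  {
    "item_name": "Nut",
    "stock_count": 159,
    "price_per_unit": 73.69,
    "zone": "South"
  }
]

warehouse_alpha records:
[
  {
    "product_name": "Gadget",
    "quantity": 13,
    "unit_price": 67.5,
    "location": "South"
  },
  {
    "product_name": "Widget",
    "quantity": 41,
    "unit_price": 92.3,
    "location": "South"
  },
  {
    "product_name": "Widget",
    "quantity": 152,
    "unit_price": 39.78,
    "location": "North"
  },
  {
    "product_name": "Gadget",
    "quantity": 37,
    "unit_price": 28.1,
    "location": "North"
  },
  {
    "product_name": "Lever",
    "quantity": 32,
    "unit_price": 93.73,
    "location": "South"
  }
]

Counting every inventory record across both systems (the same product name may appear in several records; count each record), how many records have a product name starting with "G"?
4

Schema mapping: "item_name" (warehouse_beta) = "product_name" (warehouse_alpha) = product name

Records with product name starting with "G" in warehouse_beta: 2
Records with product name starting with "G" in warehouse_alpha: 2

Total: 2 + 2 = 4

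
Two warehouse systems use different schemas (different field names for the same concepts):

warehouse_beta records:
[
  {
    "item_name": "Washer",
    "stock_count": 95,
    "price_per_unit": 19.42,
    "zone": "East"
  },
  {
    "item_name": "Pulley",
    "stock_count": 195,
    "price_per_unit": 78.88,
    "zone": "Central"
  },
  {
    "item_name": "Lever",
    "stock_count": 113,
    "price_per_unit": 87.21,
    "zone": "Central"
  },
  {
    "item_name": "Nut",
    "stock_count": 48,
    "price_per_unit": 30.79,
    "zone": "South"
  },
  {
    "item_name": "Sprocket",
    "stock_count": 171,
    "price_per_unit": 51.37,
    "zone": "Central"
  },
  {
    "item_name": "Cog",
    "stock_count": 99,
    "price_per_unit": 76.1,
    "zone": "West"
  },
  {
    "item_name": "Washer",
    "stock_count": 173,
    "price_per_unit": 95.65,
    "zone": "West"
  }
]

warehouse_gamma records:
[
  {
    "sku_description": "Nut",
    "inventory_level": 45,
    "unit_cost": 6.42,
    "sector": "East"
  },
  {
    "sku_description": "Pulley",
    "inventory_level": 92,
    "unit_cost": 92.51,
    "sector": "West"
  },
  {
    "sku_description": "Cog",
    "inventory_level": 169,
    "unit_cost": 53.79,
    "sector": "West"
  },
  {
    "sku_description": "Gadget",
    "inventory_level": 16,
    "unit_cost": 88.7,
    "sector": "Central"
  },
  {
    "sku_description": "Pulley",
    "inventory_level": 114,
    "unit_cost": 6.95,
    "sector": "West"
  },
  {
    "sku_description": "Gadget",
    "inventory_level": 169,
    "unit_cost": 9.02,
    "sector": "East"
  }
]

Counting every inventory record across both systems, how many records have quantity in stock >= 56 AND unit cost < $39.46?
3

Schema mappings:
- "stock_count" (warehouse_beta) = "inventory_level" (warehouse_gamma) = quantity
- "price_per_unit" (warehouse_beta) = "unit_cost" (warehouse_gamma) = unit cost

Records meeting both conditions in warehouse_beta: 1
Records meeting both conditions in warehouse_gamma: 2

Total: 1 + 2 = 3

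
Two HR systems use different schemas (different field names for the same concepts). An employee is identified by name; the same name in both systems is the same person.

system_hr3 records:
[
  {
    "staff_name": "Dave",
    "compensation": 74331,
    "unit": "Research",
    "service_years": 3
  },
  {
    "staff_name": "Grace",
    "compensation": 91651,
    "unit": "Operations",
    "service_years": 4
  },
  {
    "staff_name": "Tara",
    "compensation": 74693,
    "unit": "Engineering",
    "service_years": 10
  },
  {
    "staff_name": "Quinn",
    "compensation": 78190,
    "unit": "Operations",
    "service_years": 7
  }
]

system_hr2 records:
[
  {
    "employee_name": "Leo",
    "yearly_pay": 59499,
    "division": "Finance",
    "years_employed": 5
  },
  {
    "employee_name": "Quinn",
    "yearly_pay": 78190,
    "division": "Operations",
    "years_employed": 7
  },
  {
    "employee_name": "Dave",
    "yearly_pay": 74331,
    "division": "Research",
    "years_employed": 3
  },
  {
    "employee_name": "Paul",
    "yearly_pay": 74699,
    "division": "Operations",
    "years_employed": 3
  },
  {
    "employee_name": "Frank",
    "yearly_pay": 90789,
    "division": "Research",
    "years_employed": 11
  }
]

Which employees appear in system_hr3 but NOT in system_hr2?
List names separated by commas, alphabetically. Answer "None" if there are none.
Grace, Tara

Schema mapping: "staff_name" (system_hr3) = "employee_name" (system_hr2) = employee name

Names in system_hr3: ['Dave', 'Grace', 'Quinn', 'Tara']
Names in system_hr2: ['Dave', 'Frank', 'Leo', 'Paul', 'Quinn']

In system_hr3 but not system_hr2: ['Grace', 'Tara']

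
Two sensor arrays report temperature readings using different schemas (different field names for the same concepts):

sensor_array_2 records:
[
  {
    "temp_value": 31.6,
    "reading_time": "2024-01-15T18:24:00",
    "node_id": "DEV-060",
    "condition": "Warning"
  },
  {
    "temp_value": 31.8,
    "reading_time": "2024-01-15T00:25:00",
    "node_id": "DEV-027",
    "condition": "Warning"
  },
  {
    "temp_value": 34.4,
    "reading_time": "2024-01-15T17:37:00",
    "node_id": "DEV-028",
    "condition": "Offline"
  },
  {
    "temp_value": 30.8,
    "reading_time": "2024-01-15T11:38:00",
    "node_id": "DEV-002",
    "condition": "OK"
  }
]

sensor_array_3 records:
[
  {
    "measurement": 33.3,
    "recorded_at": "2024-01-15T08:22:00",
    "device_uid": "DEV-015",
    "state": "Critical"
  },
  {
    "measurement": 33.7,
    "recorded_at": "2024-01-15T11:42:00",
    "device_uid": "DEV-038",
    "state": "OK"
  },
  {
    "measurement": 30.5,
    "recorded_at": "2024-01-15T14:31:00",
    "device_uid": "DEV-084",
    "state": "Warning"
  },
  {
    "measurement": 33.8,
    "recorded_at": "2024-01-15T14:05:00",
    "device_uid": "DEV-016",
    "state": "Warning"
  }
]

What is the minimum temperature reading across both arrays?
30.5

Schema mapping: "temp_value" (sensor_array_2) = "measurement" (sensor_array_3) = temperature reading

Minimum in sensor_array_2: 30.8
Minimum in sensor_array_3: 30.5

Overall minimum: min(30.8, 30.5) = 30.5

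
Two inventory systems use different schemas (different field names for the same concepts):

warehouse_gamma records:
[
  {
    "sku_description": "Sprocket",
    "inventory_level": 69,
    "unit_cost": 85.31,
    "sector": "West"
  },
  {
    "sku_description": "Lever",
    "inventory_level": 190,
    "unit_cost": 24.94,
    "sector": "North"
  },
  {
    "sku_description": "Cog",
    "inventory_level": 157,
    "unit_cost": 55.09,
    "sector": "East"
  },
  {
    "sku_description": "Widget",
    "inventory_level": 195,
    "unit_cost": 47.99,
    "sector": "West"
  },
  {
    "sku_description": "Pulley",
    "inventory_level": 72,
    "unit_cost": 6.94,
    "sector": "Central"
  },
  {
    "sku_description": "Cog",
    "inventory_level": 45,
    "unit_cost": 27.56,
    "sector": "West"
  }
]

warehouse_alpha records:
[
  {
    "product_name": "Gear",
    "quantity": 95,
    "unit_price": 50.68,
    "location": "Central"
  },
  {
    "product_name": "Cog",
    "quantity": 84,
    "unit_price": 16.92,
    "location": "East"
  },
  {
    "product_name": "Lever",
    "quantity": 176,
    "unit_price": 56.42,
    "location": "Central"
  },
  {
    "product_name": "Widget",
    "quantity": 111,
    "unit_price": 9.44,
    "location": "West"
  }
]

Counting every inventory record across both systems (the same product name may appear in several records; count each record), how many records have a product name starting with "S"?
1

Schema mapping: "sku_description" (warehouse_gamma) = "product_name" (warehouse_alpha) = product name

Records with product name starting with "S" in warehouse_gamma: 1
Records with product name starting with "S" in warehouse_alpha: 0

Total: 1 + 0 = 1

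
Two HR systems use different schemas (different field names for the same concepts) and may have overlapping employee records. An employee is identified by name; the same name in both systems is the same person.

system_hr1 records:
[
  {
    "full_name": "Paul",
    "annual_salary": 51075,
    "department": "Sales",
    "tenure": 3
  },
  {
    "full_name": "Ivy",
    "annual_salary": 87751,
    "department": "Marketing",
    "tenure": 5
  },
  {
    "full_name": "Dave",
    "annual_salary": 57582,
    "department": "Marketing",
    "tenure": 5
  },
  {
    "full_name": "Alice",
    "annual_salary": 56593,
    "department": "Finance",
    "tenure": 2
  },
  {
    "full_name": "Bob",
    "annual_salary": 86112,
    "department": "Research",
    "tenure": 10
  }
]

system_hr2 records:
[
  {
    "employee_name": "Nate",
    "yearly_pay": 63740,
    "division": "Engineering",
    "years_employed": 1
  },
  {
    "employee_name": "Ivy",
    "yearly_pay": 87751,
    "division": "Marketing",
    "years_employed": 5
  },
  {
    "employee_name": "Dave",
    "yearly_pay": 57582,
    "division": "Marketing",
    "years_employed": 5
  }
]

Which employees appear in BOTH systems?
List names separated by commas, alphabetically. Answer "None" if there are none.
Dave, Ivy

Schema mapping: "full_name" (system_hr1) = "employee_name" (system_hr2) = employee name

Names in system_hr1: ['Alice', 'Bob', 'Dave', 'Ivy', 'Paul']
Names in system_hr2: ['Dave', 'Ivy', 'Nate']

Intersection: ['Dave', 'Ivy']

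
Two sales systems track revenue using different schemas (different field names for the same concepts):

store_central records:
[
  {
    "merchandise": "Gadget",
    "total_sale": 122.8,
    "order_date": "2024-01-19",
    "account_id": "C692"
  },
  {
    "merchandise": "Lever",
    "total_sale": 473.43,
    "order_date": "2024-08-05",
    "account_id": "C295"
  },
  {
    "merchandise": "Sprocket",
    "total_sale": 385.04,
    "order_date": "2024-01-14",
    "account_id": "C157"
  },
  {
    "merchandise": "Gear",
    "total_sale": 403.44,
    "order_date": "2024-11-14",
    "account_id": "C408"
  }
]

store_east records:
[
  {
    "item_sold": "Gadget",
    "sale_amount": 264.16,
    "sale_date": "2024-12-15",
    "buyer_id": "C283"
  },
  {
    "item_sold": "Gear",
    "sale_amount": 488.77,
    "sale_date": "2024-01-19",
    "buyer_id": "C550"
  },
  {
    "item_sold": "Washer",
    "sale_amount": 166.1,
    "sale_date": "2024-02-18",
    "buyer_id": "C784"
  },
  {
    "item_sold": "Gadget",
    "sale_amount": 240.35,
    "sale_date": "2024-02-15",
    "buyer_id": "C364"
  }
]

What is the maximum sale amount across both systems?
488.77

Reconcile: "total_sale" (store_central) = "sale_amount" (store_east) = sale amount

Maximum in store_central: 473.43
Maximum in store_east: 488.77

Overall maximum: max(473.43, 488.77) = 488.77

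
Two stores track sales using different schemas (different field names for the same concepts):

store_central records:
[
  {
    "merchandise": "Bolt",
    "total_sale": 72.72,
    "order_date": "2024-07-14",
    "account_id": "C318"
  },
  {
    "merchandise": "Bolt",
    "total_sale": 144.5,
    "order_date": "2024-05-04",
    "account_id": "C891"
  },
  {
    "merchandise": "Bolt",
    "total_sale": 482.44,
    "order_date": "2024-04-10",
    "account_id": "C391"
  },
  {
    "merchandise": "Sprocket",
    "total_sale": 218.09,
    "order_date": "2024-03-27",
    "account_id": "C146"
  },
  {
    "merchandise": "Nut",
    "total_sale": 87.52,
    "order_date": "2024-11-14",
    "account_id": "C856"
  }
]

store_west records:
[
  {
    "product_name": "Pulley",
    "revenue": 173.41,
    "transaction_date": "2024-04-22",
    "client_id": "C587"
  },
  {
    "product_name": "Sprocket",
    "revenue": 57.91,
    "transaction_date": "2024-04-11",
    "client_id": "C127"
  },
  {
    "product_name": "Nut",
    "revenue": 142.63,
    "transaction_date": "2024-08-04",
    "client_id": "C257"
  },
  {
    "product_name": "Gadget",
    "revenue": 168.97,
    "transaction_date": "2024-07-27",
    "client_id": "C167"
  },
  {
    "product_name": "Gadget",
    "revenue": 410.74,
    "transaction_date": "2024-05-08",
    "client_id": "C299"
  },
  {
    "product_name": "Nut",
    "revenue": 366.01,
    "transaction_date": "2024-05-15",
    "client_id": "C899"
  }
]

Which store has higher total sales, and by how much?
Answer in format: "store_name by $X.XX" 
store_west by $314.40

Schema mapping: "total_sale" (store_central) = "revenue" (store_west) = sale amount

Total for store_central: 1005.27
Total for store_west: 1319.67

Difference: |1005.27 - 1319.67| = 314.40
store_west has higher sales by $314.40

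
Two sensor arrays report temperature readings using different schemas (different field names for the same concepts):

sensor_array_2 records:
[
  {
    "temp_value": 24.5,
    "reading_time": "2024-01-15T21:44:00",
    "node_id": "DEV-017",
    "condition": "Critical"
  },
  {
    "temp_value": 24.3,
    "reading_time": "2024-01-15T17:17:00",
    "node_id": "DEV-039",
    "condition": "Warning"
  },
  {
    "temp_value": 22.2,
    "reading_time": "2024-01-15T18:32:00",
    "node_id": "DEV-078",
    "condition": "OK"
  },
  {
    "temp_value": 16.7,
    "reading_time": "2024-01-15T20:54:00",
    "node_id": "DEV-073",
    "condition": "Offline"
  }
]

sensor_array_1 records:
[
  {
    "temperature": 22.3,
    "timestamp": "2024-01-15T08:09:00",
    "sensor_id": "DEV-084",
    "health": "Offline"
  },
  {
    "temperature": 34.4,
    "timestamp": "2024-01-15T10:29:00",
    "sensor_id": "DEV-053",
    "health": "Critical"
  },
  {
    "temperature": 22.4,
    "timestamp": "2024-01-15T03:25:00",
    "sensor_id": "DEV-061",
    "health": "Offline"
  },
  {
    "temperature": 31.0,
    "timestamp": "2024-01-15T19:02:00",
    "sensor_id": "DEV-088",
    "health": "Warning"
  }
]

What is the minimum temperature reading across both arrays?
16.7

Schema mapping: "temp_value" (sensor_array_2) = "temperature" (sensor_array_1) = temperature reading

Minimum in sensor_array_2: 16.7
Minimum in sensor_array_1: 22.3

Overall minimum: min(16.7, 22.3) = 16.7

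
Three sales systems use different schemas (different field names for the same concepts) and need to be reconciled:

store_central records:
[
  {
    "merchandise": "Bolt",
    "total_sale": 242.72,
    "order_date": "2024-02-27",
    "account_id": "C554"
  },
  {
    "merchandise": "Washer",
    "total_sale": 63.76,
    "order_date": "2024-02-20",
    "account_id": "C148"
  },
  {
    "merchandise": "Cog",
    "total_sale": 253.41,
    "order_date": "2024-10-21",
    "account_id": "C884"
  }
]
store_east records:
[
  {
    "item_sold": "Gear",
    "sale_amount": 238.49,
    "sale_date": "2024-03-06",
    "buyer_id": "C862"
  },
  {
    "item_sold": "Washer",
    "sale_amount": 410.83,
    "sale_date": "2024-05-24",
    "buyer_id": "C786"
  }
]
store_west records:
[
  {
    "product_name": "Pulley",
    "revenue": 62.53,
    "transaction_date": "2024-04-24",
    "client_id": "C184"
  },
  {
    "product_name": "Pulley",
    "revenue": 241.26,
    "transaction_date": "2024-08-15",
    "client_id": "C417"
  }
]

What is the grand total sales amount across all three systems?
1513.0

Schema reconciliation - all amount fields map to sale amount:

store_central (total_sale): 559.89
store_east (sale_amount): 649.32
store_west (revenue): 303.79

Grand total: 1513.0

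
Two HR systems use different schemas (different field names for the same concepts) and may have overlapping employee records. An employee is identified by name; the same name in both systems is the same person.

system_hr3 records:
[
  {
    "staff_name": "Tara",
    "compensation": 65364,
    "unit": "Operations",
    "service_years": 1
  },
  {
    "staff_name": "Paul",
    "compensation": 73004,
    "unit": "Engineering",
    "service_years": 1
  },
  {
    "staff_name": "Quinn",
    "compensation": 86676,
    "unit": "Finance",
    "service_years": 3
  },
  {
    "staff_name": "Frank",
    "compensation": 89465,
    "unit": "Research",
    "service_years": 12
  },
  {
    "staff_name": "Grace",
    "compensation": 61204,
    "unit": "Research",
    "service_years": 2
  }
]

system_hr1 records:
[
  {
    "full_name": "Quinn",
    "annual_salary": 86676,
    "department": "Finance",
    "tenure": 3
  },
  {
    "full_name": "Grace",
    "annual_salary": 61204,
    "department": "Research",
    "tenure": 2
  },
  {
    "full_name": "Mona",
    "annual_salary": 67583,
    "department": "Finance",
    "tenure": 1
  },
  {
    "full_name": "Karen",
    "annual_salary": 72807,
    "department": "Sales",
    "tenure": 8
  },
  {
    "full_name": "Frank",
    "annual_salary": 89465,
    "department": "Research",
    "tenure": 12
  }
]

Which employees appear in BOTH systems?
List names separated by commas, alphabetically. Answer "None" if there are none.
Frank, Grace, Quinn

Schema mapping: "staff_name" (system_hr3) = "full_name" (system_hr1) = employee name

Names in system_hr3: ['Frank', 'Grace', 'Paul', 'Quinn', 'Tara']
Names in system_hr1: ['Frank', 'Grace', 'Karen', 'Mona', 'Quinn']

Intersection: ['Frank', 'Grace', 'Quinn']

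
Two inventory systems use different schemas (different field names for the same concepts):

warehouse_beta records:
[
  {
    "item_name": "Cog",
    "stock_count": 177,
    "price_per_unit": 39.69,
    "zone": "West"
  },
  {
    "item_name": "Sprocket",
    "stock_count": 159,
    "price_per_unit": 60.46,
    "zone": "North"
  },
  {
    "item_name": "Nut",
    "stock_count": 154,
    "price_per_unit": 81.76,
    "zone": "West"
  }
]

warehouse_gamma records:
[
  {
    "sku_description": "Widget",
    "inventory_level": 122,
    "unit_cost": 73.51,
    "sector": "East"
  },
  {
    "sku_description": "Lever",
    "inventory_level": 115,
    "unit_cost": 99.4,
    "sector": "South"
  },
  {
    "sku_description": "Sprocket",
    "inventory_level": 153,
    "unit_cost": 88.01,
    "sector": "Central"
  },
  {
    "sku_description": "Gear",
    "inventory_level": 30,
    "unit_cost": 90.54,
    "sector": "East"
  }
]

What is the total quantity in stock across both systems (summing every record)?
910

To reconcile these schemas, identify the field holding the quantity in stock in each system:
1. In warehouse_beta it is "stock_count"
2. In warehouse_gamma it is "inventory_level"

From warehouse_beta: 177 + 159 + 154 = 490
From warehouse_gamma: 122 + 115 + 153 + 30 = 420

Total: 490 + 420 = 910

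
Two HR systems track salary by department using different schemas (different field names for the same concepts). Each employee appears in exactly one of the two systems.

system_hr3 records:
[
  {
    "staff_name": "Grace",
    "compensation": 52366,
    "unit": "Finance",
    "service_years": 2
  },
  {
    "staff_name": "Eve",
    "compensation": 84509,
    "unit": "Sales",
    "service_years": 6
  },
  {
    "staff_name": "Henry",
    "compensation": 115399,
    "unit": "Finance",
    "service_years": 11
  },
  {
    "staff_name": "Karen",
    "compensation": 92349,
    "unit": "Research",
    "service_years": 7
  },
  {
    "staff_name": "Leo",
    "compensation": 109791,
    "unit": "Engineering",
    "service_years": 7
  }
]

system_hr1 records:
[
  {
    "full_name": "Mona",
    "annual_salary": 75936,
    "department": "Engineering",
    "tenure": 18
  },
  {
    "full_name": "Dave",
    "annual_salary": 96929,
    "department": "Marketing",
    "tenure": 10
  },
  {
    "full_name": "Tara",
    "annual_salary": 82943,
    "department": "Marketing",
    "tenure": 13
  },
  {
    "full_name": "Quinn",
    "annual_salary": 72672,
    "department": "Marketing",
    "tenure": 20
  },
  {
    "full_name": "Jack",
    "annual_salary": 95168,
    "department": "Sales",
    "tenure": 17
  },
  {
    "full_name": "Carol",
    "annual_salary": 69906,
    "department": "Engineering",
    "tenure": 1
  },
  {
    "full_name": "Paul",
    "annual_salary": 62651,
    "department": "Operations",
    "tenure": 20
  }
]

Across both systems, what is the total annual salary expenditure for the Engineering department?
255633

Schema mappings:
- "unit" (system_hr3) = "department" (system_hr1) = department
- "compensation" (system_hr3) = "annual_salary" (system_hr1) = salary

Engineering salaries from system_hr3: 109791
Engineering salaries from system_hr1: 145842

Total: 109791 + 145842 = 255633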